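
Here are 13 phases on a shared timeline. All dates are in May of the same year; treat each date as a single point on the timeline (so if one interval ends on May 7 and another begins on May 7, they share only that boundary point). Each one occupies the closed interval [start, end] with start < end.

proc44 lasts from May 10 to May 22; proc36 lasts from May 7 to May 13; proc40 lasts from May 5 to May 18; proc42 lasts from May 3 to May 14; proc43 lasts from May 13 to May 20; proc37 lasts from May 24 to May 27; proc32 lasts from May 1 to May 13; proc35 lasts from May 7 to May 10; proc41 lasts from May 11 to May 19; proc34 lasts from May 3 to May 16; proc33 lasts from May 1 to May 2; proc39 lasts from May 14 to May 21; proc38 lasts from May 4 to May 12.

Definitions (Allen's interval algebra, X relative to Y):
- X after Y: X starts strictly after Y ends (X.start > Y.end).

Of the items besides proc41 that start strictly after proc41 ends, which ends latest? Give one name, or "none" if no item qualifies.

Target proc41 = [May 11, May 19].
proc32 [May 1, May 13] → overlaps → excluded.
proc33 [May 1, May 2] → before → excluded.
proc34 [May 3, May 16] → overlaps → excluded.
proc35 [May 7, May 10] → before → excluded.
proc36 [May 7, May 13] → overlaps → excluded.
proc37 [May 24, May 27] → after → candidate.
proc38 [May 4, May 12] → overlaps → excluded.
proc39 [May 14, May 21] → overlapped-by → excluded.
proc40 [May 5, May 18] → overlaps → excluded.
proc42 [May 3, May 14] → overlaps → excluded.
proc43 [May 13, May 20] → overlapped-by → excluded.
proc44 [May 10, May 22] → contains → excluded.
Among candidates, latest end is May 27 → proc37.

proc37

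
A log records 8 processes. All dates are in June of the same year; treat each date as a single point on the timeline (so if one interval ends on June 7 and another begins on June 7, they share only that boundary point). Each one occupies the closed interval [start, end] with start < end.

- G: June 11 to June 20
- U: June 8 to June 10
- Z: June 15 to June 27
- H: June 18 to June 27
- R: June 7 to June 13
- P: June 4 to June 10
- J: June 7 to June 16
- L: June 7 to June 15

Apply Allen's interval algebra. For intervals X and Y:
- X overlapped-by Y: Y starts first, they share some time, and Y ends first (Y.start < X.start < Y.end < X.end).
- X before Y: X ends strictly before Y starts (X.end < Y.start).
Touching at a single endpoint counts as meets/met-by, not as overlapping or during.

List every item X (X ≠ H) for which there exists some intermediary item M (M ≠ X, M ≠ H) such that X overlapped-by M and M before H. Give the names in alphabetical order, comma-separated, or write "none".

Target H = [June 18, June 27].
Intermediaries M with M before H: J, L, P, R, U.
Via J — items with X overlapped-by J: G, Z.
Via L — items with X overlapped-by L: G.
Via P — items with X overlapped-by P: J, L, R.
Via R — items with X overlapped-by R: G.
Via U — items with X overlapped-by U: none.
Union: G, J, L, R, Z.

G, J, L, R, Z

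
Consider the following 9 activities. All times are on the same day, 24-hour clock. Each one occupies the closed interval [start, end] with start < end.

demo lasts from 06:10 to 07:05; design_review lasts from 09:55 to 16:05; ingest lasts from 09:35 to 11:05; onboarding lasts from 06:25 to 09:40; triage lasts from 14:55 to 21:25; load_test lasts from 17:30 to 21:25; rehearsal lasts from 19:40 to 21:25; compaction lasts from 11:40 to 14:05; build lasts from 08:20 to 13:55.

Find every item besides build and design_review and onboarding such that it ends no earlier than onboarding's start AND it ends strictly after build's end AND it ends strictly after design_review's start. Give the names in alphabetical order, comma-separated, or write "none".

compaction, load_test, rehearsal, triage

Conditions: its end is no earlier than onboarding's start (X.end >= 06:25) AND its end is strictly after build's end (X.end > 13:55) AND its end is strictly after design_review's start (X.end > 09:55).
compaction: end 14:05 >= 06:25? ✓; end 14:05 > 13:55? ✓; end 14:05 > 09:55? ✓ → yes.
demo: end 07:05 >= 06:25? ✓; end 07:05 > 13:55? ✗; end 07:05 > 09:55? ✗ → no.
ingest: end 11:05 >= 06:25? ✓; end 11:05 > 13:55? ✗; end 11:05 > 09:55? ✓ → no.
load_test: end 21:25 >= 06:25? ✓; end 21:25 > 13:55? ✓; end 21:25 > 09:55? ✓ → yes.
rehearsal: end 21:25 >= 06:25? ✓; end 21:25 > 13:55? ✓; end 21:25 > 09:55? ✓ → yes.
triage: end 21:25 >= 06:25? ✓; end 21:25 > 13:55? ✓; end 21:25 > 09:55? ✓ → yes.
Result: compaction, load_test, rehearsal, triage.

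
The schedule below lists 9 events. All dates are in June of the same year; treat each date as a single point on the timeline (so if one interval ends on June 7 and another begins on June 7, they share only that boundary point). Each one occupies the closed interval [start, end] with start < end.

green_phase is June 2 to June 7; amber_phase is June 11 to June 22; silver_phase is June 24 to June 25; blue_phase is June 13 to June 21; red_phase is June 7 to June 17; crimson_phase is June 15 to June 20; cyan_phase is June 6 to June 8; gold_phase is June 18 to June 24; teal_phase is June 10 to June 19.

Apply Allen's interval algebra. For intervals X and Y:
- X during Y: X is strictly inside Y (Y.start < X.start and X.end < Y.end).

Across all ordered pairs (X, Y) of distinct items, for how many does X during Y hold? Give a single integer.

Checking all 72 ordered pairs for relation 'during'; matching pairs in alphabetical order:
(blue_phase, amber_phase): blue_phase during amber_phase ✓
(crimson_phase, amber_phase): crimson_phase during amber_phase ✓
(crimson_phase, blue_phase): crimson_phase during blue_phase ✓
Count: 3.

3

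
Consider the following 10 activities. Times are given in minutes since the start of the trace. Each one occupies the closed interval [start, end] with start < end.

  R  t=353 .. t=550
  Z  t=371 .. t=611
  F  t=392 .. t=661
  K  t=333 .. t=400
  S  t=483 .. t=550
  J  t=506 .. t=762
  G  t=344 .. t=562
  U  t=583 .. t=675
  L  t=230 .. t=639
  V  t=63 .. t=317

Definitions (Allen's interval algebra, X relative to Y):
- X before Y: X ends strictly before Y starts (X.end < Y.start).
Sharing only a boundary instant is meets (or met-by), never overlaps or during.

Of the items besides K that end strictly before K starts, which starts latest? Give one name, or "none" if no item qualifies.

V

Target K = [t=333, t=400].
F [t=392, t=661] → overlapped-by → excluded.
G [t=344, t=562] → overlapped-by → excluded.
J [t=506, t=762] → after → excluded.
L [t=230, t=639] → contains → excluded.
R [t=353, t=550] → overlapped-by → excluded.
S [t=483, t=550] → after → excluded.
U [t=583, t=675] → after → excluded.
V [t=63, t=317] → before → candidate.
Z [t=371, t=611] → overlapped-by → excluded.
Among candidates, latest start is t=63 → V.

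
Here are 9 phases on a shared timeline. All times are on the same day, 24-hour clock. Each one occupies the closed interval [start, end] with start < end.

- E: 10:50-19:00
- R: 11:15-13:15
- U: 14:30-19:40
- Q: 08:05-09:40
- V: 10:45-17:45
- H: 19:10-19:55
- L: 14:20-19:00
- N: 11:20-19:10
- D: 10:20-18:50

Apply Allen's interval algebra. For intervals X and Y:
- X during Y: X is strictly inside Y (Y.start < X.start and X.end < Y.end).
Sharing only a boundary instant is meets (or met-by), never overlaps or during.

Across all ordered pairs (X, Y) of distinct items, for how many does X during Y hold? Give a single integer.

Checking all 72 ordered pairs for relation 'during'; matching pairs in alphabetical order:
(L, N): L during N ✓
(R, D): R during D ✓
(R, E): R during E ✓
(R, V): R during V ✓
(V, D): V during D ✓
Count: 5.

5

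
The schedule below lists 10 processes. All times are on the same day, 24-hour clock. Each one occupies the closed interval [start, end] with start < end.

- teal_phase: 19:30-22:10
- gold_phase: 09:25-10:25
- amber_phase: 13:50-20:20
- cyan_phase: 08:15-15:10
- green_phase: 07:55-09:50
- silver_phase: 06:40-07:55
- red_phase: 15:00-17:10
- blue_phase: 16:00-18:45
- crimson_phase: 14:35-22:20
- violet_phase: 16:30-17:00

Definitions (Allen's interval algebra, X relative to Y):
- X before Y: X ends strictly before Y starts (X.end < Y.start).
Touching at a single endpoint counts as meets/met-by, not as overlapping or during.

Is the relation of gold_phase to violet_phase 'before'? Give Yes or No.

Yes

gold_phase = [09:25, 10:25], violet_phase = [16:30, 17:00].
Actual relation of gold_phase to violet_phase: before.
Asked whether 'before' holds → Yes.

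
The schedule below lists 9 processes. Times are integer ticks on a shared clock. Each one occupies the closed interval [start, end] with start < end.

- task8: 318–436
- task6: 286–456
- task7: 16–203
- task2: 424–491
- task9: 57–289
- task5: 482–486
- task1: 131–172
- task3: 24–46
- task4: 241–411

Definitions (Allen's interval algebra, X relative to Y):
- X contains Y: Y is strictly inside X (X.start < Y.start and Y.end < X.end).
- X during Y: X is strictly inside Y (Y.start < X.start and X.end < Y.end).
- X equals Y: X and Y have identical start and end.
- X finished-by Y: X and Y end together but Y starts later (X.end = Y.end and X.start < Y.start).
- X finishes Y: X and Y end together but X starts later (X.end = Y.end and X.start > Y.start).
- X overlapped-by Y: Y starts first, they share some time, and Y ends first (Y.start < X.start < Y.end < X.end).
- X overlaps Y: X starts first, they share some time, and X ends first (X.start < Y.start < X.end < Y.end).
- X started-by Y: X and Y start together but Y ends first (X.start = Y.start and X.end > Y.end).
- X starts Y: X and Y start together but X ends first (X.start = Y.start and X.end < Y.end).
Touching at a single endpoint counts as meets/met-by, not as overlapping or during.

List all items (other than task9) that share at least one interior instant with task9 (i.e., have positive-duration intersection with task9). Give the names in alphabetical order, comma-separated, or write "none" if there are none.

task1, task4, task6, task7

Target task9 = [57, 289].
task1 [131, 172] → during → yes.
task2 [424, 491] → after → no.
task3 [24, 46] → before → no.
task4 [241, 411] → overlapped-by → yes.
task5 [482, 486] → after → no.
task6 [286, 456] → overlapped-by → yes.
task7 [16, 203] → overlaps → yes.
task8 [318, 436] → after → no.
Result: task1, task4, task6, task7.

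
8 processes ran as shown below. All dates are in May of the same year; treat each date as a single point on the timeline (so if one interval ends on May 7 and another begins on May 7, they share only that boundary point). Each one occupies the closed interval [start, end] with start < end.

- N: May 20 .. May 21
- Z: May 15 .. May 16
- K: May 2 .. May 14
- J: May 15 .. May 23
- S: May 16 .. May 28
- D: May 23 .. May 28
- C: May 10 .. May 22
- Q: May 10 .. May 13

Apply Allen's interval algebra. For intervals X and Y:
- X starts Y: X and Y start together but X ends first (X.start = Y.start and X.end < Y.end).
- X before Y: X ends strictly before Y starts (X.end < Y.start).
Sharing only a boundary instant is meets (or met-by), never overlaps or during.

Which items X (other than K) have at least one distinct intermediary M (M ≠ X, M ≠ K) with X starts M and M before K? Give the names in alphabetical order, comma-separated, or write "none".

none

Target K = [May 2, May 14].
Intermediaries M with M before K: none.
Union: none.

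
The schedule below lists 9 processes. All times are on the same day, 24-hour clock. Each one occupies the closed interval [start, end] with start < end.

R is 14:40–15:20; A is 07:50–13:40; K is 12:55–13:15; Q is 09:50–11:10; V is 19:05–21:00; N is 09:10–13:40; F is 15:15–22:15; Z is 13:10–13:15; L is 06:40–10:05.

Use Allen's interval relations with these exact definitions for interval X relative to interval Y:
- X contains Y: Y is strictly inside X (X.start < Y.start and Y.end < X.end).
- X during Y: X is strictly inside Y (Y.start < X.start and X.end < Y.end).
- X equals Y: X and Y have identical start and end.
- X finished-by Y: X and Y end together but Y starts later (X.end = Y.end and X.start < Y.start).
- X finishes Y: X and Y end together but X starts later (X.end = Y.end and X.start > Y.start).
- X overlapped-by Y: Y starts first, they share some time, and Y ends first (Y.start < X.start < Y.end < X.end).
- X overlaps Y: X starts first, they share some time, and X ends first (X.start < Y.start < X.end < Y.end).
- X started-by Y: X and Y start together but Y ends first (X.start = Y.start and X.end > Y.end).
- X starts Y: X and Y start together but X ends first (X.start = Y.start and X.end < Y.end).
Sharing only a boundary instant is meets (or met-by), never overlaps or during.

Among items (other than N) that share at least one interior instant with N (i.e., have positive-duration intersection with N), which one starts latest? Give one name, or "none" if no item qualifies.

Target N = [09:10, 13:40].
A [07:50, 13:40] → finished-by → candidate.
F [15:15, 22:15] → after → excluded.
K [12:55, 13:15] → during → candidate.
L [06:40, 10:05] → overlaps → candidate.
Q [09:50, 11:10] → during → candidate.
R [14:40, 15:20] → after → excluded.
V [19:05, 21:00] → after → excluded.
Z [13:10, 13:15] → during → candidate.
Among candidates, latest start is 13:10 → Z.

Z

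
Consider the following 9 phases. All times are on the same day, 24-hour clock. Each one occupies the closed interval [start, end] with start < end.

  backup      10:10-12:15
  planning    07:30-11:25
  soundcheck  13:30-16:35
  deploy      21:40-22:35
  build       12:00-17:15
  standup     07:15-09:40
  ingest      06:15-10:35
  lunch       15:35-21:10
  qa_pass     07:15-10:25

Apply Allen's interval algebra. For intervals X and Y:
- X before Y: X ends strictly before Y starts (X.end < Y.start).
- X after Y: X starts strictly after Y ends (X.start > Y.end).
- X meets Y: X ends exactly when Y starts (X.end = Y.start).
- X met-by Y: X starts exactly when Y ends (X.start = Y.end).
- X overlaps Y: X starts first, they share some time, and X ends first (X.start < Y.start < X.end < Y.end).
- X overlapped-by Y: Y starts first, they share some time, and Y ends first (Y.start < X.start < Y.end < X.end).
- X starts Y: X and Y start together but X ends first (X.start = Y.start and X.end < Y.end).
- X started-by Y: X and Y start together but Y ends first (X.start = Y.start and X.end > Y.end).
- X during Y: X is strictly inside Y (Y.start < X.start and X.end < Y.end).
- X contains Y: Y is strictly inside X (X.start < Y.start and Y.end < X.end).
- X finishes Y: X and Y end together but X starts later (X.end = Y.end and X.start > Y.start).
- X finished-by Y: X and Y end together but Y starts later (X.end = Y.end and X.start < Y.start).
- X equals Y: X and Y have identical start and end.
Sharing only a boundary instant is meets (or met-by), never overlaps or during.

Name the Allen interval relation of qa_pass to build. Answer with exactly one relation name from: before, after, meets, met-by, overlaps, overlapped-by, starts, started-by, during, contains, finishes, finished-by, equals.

before

qa_pass = [07:15, 10:25]; build = [12:00, 17:15].
Compare endpoints: qa_pass.start < build.start, qa_pass.start < build.end, qa_pass.end < build.start, qa_pass.end < build.end.
That pattern is 'before'.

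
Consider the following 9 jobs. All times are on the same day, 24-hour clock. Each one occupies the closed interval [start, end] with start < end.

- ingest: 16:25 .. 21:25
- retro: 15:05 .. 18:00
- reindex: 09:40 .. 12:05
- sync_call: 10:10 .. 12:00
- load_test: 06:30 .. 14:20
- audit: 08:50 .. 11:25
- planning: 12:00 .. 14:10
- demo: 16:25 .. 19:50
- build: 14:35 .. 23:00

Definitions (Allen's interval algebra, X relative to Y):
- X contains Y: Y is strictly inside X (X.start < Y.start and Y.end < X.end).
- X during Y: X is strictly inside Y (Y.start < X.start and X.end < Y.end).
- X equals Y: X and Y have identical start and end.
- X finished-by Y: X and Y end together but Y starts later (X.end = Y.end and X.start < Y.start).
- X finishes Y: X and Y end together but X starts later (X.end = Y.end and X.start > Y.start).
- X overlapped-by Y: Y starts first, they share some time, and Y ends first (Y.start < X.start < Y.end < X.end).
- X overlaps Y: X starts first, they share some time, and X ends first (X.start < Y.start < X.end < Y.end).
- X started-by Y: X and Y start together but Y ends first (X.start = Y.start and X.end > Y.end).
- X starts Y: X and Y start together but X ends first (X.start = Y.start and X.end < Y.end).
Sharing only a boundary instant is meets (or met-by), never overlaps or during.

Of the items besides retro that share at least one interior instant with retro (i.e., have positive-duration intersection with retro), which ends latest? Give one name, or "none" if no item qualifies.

build

Target retro = [15:05, 18:00].
audit [08:50, 11:25] → before → excluded.
build [14:35, 23:00] → contains → candidate.
demo [16:25, 19:50] → overlapped-by → candidate.
ingest [16:25, 21:25] → overlapped-by → candidate.
load_test [06:30, 14:20] → before → excluded.
planning [12:00, 14:10] → before → excluded.
reindex [09:40, 12:05] → before → excluded.
sync_call [10:10, 12:00] → before → excluded.
Among candidates, latest end is 23:00 → build.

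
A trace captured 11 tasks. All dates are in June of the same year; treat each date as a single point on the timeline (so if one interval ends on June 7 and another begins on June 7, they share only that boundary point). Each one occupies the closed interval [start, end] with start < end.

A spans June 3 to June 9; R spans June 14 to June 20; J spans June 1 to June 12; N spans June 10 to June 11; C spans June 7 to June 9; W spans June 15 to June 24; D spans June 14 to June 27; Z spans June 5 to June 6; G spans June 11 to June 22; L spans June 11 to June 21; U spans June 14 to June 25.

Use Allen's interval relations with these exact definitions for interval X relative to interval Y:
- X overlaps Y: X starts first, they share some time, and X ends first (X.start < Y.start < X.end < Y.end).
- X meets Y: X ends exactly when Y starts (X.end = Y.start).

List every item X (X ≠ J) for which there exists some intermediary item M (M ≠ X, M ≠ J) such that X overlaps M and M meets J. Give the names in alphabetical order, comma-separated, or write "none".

none

Target J = [June 1, June 12].
Intermediaries M with M meets J: none.
Union: none.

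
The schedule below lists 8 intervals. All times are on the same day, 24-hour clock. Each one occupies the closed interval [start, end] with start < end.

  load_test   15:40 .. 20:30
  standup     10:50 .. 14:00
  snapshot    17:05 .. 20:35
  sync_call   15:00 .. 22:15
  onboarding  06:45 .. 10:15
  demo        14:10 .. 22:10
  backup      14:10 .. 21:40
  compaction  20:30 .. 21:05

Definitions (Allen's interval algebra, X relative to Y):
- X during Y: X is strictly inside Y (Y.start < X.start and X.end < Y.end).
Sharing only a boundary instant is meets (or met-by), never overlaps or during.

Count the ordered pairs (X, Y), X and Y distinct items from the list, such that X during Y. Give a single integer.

Checking all 56 ordered pairs for relation 'during'; matching pairs in alphabetical order:
(compaction, backup): compaction during backup ✓
(compaction, demo): compaction during demo ✓
(compaction, sync_call): compaction during sync_call ✓
(load_test, backup): load_test during backup ✓
(load_test, demo): load_test during demo ✓
(load_test, sync_call): load_test during sync_call ✓
(snapshot, backup): snapshot during backup ✓
(snapshot, demo): snapshot during demo ✓
(snapshot, sync_call): snapshot during sync_call ✓
Count: 9.

9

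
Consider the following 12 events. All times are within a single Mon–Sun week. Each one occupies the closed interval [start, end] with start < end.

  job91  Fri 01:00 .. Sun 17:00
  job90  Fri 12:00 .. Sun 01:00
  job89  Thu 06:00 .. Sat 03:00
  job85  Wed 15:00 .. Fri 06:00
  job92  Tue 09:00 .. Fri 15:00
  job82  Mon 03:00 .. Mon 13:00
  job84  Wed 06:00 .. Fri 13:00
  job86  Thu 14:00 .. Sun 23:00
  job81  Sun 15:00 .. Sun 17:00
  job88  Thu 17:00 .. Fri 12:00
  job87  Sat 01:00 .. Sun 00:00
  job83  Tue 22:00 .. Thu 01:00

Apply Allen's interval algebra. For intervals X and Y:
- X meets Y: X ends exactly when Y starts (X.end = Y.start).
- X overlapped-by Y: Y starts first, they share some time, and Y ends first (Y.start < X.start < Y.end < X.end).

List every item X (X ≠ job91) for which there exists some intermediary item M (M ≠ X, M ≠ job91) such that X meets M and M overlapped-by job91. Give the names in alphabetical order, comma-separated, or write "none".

none

Target job91 = [Fri 01:00, Sun 17:00].
Intermediaries M with M overlapped-by job91: none.
Union: none.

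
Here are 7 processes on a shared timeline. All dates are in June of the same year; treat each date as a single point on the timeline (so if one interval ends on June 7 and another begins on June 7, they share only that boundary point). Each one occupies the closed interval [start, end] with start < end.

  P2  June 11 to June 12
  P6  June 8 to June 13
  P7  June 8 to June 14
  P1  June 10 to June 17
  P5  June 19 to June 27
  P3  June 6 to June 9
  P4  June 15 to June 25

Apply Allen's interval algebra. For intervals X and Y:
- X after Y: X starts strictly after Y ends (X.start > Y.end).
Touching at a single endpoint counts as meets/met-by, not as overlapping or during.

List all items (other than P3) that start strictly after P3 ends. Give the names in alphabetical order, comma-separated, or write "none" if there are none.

Target P3 = [June 6, June 9].
P1 [June 10, June 17] → after → yes.
P2 [June 11, June 12] → after → yes.
P4 [June 15, June 25] → after → yes.
P5 [June 19, June 27] → after → yes.
P6 [June 8, June 13] → overlapped-by → no.
P7 [June 8, June 14] → overlapped-by → no.
Result: P1, P2, P4, P5.

P1, P2, P4, P5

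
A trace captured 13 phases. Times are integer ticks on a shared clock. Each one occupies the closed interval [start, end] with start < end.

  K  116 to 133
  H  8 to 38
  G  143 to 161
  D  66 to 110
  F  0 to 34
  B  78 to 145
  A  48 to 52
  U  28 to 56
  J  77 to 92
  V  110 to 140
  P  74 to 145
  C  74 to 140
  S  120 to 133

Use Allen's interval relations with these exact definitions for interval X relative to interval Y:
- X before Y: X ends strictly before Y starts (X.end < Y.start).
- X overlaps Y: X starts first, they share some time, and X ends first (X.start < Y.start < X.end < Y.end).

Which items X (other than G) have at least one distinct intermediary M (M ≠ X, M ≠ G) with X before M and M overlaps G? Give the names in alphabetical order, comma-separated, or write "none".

A, F, H, U

Target G = [143, 161].
Intermediaries M with M overlaps G: B, P.
Via B — items with X before B: A, F, H, U.
Via P — items with X before P: A, F, H, U.
Union: A, F, H, U.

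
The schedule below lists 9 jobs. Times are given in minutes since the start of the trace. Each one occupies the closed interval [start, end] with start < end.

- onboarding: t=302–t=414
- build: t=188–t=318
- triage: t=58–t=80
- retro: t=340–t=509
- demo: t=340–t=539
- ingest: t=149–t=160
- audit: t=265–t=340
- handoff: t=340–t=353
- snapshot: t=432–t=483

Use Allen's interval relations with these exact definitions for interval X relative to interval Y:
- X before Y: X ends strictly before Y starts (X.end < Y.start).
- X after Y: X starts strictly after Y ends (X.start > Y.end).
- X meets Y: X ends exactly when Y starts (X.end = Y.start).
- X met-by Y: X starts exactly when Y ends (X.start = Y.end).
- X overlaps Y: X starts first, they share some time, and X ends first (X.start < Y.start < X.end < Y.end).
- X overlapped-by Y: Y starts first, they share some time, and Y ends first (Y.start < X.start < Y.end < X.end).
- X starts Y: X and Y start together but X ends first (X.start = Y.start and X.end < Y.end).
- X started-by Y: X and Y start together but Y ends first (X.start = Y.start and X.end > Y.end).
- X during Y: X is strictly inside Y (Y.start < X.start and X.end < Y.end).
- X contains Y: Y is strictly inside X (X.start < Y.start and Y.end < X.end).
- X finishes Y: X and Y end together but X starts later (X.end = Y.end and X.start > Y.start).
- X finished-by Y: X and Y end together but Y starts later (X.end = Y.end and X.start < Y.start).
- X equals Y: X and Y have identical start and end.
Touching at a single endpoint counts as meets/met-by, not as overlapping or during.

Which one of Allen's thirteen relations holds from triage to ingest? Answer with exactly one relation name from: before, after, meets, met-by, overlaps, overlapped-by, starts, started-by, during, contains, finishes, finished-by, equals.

triage = [t=58, t=80]; ingest = [t=149, t=160].
Compare endpoints: triage.start < ingest.start, triage.start < ingest.end, triage.end < ingest.start, triage.end < ingest.end.
That pattern is 'before'.

before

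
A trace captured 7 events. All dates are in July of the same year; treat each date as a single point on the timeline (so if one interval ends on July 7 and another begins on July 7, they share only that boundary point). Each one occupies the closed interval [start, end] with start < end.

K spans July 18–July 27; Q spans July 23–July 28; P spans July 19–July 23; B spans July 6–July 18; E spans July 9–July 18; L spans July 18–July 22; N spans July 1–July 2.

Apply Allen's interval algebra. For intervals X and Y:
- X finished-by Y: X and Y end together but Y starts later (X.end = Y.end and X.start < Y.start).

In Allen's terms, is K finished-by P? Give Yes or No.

No

K = [July 18, July 27], P = [July 19, July 23].
Actual relation of K to P: contains.
Asked whether 'finished-by' holds → No.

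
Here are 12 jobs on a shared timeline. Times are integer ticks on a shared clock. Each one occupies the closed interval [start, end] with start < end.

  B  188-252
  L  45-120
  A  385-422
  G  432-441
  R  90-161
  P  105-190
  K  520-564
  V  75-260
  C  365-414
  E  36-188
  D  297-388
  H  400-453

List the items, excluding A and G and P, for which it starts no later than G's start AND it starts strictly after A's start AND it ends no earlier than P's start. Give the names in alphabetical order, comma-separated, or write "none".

Conditions: its start is no later than G's start (X.start <= 432) AND its start is strictly after A's start (X.start > 385) AND its end is no earlier than P's start (X.end >= 105).
B: start 188 <= 432? ✓; start 188 > 385? ✗; end 252 >= 105? ✓ → no.
C: start 365 <= 432? ✓; start 365 > 385? ✗; end 414 >= 105? ✓ → no.
D: start 297 <= 432? ✓; start 297 > 385? ✗; end 388 >= 105? ✓ → no.
E: start 36 <= 432? ✓; start 36 > 385? ✗; end 188 >= 105? ✓ → no.
H: start 400 <= 432? ✓; start 400 > 385? ✓; end 453 >= 105? ✓ → yes.
K: start 520 <= 432? ✗; start 520 > 385? ✓; end 564 >= 105? ✓ → no.
L: start 45 <= 432? ✓; start 45 > 385? ✗; end 120 >= 105? ✓ → no.
R: start 90 <= 432? ✓; start 90 > 385? ✗; end 161 >= 105? ✓ → no.
V: start 75 <= 432? ✓; start 75 > 385? ✗; end 260 >= 105? ✓ → no.
Result: H.

H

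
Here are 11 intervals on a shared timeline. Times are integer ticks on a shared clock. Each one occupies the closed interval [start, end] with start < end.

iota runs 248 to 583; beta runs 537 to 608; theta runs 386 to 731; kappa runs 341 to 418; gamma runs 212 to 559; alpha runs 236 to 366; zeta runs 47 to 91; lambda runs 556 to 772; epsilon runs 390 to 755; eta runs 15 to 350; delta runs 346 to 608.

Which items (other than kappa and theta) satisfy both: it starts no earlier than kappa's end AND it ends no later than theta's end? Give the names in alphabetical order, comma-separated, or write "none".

Conditions: its start is no earlier than kappa's end (X.start >= 418) AND its end is no later than theta's end (X.end <= 731).
alpha: start 236 >= 418? ✗; end 366 <= 731? ✓ → no.
beta: start 537 >= 418? ✓; end 608 <= 731? ✓ → yes.
delta: start 346 >= 418? ✗; end 608 <= 731? ✓ → no.
epsilon: start 390 >= 418? ✗; end 755 <= 731? ✗ → no.
eta: start 15 >= 418? ✗; end 350 <= 731? ✓ → no.
gamma: start 212 >= 418? ✗; end 559 <= 731? ✓ → no.
iota: start 248 >= 418? ✗; end 583 <= 731? ✓ → no.
lambda: start 556 >= 418? ✓; end 772 <= 731? ✗ → no.
zeta: start 47 >= 418? ✗; end 91 <= 731? ✓ → no.
Result: beta.

beta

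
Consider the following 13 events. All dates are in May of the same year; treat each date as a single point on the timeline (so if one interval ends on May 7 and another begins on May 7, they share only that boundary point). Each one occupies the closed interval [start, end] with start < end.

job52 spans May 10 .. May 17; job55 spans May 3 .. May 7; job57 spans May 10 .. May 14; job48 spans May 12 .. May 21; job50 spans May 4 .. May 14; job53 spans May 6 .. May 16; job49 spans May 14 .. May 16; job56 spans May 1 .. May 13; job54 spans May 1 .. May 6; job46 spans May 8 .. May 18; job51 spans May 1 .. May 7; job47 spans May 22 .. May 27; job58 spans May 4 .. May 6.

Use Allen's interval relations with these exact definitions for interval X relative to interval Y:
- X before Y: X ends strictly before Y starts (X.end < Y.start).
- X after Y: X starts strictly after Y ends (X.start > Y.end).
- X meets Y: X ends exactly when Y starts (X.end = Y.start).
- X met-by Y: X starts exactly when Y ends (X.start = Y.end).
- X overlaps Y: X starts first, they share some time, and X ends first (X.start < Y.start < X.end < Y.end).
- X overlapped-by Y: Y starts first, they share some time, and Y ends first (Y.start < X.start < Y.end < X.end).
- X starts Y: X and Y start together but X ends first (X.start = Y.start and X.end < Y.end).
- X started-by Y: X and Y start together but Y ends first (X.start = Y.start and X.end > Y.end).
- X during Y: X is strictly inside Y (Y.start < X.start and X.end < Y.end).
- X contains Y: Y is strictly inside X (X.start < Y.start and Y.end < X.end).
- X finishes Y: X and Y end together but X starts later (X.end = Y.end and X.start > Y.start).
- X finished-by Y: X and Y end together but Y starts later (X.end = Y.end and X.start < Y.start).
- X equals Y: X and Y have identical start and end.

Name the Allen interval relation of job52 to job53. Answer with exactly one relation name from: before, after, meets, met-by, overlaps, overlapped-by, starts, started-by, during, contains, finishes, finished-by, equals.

overlapped-by

job52 = [May 10, May 17]; job53 = [May 6, May 16].
Compare endpoints: job52.start > job53.start, job52.start < job53.end, job52.end > job53.start, job52.end > job53.end.
That pattern is 'overlapped-by'.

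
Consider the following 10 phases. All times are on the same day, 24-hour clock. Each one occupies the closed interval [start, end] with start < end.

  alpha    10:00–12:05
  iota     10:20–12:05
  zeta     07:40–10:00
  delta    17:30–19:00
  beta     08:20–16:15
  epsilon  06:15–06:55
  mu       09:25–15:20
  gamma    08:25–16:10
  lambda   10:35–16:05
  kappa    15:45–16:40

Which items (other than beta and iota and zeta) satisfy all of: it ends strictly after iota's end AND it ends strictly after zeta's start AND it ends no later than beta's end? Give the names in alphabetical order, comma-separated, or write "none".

Conditions: its end is strictly after iota's end (X.end > 12:05) AND its end is strictly after zeta's start (X.end > 07:40) AND its end is no later than beta's end (X.end <= 16:15).
alpha: end 12:05 > 12:05? ✗; end 12:05 > 07:40? ✓; end 12:05 <= 16:15? ✓ → no.
delta: end 19:00 > 12:05? ✓; end 19:00 > 07:40? ✓; end 19:00 <= 16:15? ✗ → no.
epsilon: end 06:55 > 12:05? ✗; end 06:55 > 07:40? ✗; end 06:55 <= 16:15? ✓ → no.
gamma: end 16:10 > 12:05? ✓; end 16:10 > 07:40? ✓; end 16:10 <= 16:15? ✓ → yes.
kappa: end 16:40 > 12:05? ✓; end 16:40 > 07:40? ✓; end 16:40 <= 16:15? ✗ → no.
lambda: end 16:05 > 12:05? ✓; end 16:05 > 07:40? ✓; end 16:05 <= 16:15? ✓ → yes.
mu: end 15:20 > 12:05? ✓; end 15:20 > 07:40? ✓; end 15:20 <= 16:15? ✓ → yes.
Result: gamma, lambda, mu.

gamma, lambda, mu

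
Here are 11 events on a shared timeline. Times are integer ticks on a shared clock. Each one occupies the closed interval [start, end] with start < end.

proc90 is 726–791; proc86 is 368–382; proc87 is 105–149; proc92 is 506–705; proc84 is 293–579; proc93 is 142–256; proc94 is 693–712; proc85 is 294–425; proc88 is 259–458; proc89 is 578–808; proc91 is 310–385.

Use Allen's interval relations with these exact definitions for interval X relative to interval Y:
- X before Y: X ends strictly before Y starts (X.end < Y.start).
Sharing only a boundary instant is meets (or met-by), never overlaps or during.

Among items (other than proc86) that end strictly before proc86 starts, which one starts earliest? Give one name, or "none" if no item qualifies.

proc87

Target proc86 = [368, 382].
proc84 [293, 579] → contains → excluded.
proc85 [294, 425] → contains → excluded.
proc87 [105, 149] → before → candidate.
proc88 [259, 458] → contains → excluded.
proc89 [578, 808] → after → excluded.
proc90 [726, 791] → after → excluded.
proc91 [310, 385] → contains → excluded.
proc92 [506, 705] → after → excluded.
proc93 [142, 256] → before → candidate.
proc94 [693, 712] → after → excluded.
Among candidates, earliest start is 105 → proc87.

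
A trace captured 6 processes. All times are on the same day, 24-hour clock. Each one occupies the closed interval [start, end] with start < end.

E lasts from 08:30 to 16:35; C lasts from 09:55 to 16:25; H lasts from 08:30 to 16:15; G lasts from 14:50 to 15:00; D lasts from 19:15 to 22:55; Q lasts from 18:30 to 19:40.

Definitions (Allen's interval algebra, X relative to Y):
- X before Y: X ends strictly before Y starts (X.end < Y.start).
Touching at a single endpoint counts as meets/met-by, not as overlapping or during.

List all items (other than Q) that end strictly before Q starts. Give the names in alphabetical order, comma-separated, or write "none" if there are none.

C, E, G, H

Target Q = [18:30, 19:40].
C [09:55, 16:25] → before → yes.
D [19:15, 22:55] → overlapped-by → no.
E [08:30, 16:35] → before → yes.
G [14:50, 15:00] → before → yes.
H [08:30, 16:15] → before → yes.
Result: C, E, G, H.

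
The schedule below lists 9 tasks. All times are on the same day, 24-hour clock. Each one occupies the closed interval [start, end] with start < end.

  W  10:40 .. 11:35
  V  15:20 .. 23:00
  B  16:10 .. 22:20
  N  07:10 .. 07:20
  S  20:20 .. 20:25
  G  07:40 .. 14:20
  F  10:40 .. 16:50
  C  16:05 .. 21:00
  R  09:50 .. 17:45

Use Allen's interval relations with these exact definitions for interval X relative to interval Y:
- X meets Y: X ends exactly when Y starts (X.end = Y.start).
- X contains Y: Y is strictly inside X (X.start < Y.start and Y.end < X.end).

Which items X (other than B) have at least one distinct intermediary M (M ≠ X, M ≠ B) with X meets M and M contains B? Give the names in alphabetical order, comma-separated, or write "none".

Target B = [16:10, 22:20].
Intermediaries M with M contains B: V.
Via V — items with X meets V: none.
Union: none.

none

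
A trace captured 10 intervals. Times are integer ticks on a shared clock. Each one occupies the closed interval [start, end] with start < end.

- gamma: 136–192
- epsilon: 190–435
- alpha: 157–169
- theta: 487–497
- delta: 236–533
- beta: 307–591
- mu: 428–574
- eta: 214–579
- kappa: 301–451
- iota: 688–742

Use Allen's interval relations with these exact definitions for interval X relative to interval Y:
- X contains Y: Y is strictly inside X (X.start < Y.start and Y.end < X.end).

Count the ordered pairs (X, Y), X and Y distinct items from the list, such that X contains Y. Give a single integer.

10

Checking all 90 ordered pairs for relation 'contains'; matching pairs in alphabetical order:
(beta, mu): beta contains mu ✓
(beta, theta): beta contains theta ✓
(delta, kappa): delta contains kappa ✓
(delta, theta): delta contains theta ✓
(eta, delta): eta contains delta ✓
(eta, kappa): eta contains kappa ✓
(eta, mu): eta contains mu ✓
(eta, theta): eta contains theta ✓
(gamma, alpha): gamma contains alpha ✓
(mu, theta): mu contains theta ✓
Count: 10.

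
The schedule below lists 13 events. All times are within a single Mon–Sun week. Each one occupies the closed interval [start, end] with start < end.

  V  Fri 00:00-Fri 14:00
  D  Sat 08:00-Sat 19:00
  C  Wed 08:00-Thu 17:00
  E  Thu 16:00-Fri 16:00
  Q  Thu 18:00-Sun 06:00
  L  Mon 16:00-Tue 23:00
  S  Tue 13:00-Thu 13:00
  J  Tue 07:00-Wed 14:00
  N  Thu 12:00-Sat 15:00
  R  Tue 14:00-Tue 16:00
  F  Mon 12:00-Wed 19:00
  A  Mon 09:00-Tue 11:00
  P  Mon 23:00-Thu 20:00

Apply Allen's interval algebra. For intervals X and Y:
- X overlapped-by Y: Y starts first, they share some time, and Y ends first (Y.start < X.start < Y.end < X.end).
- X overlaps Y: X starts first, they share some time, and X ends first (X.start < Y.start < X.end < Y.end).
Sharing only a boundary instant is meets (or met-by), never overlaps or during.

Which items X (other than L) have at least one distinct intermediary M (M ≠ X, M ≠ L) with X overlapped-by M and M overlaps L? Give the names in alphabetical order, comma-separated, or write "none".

Target L = [Mon 16:00, Tue 23:00].
Intermediaries M with M overlaps L: A.
Via A — items with X overlapped-by A: F, J, P.
Union: F, J, P.

F, J, P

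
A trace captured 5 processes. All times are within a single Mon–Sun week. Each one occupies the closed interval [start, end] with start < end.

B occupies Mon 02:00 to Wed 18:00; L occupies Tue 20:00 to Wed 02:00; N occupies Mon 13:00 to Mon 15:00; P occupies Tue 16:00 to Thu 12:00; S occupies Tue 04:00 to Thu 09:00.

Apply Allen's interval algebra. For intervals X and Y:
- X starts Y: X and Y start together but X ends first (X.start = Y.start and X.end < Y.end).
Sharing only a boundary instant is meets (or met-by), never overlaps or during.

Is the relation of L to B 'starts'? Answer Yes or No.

L = [Tue 20:00, Wed 02:00], B = [Mon 02:00, Wed 18:00].
Actual relation of L to B: during.
Asked whether 'starts' holds → No.

No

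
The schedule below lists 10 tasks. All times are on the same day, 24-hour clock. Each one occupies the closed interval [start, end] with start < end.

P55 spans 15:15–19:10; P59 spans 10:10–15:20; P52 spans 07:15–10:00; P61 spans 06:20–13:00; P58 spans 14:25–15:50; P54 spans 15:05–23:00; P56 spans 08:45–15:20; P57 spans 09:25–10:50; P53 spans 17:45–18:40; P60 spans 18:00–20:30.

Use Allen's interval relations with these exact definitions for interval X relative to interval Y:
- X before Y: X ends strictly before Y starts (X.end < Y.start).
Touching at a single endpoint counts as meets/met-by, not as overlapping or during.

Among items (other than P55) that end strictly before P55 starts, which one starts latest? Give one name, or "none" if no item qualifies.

Target P55 = [15:15, 19:10].
P52 [07:15, 10:00] → before → candidate.
P53 [17:45, 18:40] → during → excluded.
P54 [15:05, 23:00] → contains → excluded.
P56 [08:45, 15:20] → overlaps → excluded.
P57 [09:25, 10:50] → before → candidate.
P58 [14:25, 15:50] → overlaps → excluded.
P59 [10:10, 15:20] → overlaps → excluded.
P60 [18:00, 20:30] → overlapped-by → excluded.
P61 [06:20, 13:00] → before → candidate.
Among candidates, latest start is 09:25 → P57.

P57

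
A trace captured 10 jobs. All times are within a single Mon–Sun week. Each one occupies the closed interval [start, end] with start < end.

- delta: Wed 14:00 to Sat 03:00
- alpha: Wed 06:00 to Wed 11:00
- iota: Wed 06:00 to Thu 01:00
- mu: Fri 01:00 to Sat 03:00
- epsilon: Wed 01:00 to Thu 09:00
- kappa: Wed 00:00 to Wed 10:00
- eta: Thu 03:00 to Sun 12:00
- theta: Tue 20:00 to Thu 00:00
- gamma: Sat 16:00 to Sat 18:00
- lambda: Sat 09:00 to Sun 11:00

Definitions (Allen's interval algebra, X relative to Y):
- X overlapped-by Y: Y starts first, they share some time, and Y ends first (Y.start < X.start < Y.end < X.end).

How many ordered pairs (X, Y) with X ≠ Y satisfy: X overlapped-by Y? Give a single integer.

10

Checking all 90 ordered pairs for relation 'overlapped-by'; matching pairs in alphabetical order:
(alpha, kappa): alpha overlapped-by kappa ✓
(delta, epsilon): delta overlapped-by epsilon ✓
(delta, iota): delta overlapped-by iota ✓
(delta, theta): delta overlapped-by theta ✓
(epsilon, kappa): epsilon overlapped-by kappa ✓
(epsilon, theta): epsilon overlapped-by theta ✓
(eta, delta): eta overlapped-by delta ✓
(eta, epsilon): eta overlapped-by epsilon ✓
(iota, kappa): iota overlapped-by kappa ✓
(iota, theta): iota overlapped-by theta ✓
Count: 10.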